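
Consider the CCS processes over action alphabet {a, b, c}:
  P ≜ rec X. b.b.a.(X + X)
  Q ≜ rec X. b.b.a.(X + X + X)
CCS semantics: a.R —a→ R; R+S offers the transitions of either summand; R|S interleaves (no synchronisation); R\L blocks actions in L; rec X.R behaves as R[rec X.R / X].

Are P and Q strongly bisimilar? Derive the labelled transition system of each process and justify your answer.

Reachable graph of P (4 states):
  m0 = rec X. b.b.a.(X + X) has moves -b-> m1
  m1 = b.a.((rec X. b.b.a.(X + X)) + (rec X. b.b.a.(X + X))) has moves -b-> m2
  m2 = a.((rec X. b.b.a.(X + X)) + (rec X. b.b.a.(X + X))) has moves -a-> m3
  m3 = (rec X. b.b.a.(X + X)) + (rec X. b.b.a.(X + X)) has moves -b-> m1
Reachable graph of Q (4 states):
  n0 = rec X. b.b.a.(X + X + X) has moves -b-> n1
  n1 = b.a.((rec X. b.b.a.(X + X + X)) + (rec X. b.b.a.(X + X + X)) + (rec X. b.b.a.(X + X + X))) has moves -b-> n2
  n2 = a.((rec X. b.b.a.(X + X + X)) + (rec X. b.b.a.(X + X + X)) + (rec X. b.b.a.(X + X + X))) has moves -a-> n3
  n3 = (rec X. b.b.a.(X + X + X)) + (rec X. b.b.a.(X + X + X)) + (rec X. b.b.a.(X + X + X)) has moves -b-> n1
Bisimilarity quotient blocks:
  B0 = {m0, m3, n0, n3}
  B1 = {m1, n1}
  B2 = {m2, n2}
m0 ∈ B0, n0 ∈ B0 → same block

P ~ Q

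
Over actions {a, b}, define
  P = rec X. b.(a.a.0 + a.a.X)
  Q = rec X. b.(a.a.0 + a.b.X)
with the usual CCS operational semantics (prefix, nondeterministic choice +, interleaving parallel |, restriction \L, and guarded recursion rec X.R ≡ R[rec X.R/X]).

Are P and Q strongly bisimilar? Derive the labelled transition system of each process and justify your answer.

P ≁ Q

LTS(P): 5 reachable states
  m0 = rec X. b.(a.a.0 + a.a.X) → -b-> m1
  m1 = a.a.0 + a.a.(rec X. b.(a.a.0 + a.a.X)) → -a-> m2, -a-> m3
  m2 = a.(rec X. b.(a.a.0 + a.a.X)) → -a-> m0
  m3 = a.0 → -a-> m4
  m4 = 0 → deadlocked
LTS(Q): 5 reachable states
  n0 = rec X. b.(a.a.0 + a.b.X) → -b-> n1
  n1 = a.a.0 + a.b.(rec X. b.(a.a.0 + a.b.X)) → -a-> n2, -a-> n3
  n2 = a.0 → -a-> n4
  n3 = b.(rec X. b.(a.a.0 + a.b.X)) → -b-> n0
  n4 = 0 → deadlocked
Partition-refinement fixed point:
  B0 = {m0}
  B1 = {m1}
  B2 = {m2}
  B3 = {m3, n2}
  B4 = {m4, n4}
  B5 = {n0}
  B6 = {n1}
  B7 = {n3}
m0 ∈ B0, n0 ∈ B5 → different blocks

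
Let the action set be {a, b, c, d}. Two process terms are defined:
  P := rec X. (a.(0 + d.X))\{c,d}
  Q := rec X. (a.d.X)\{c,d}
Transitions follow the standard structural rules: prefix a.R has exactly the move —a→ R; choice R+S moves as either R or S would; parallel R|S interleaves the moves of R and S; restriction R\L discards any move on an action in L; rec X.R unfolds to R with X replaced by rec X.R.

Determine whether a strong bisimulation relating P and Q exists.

Reachable graph of P (2 states):
  u0 = rec X. (a.(0 + d.X))\{c,d} has moves -a-> u1
  u1 = (0 + d.(rec X. (a.(0 + d.X))\{c,d}))\{c,d} has moves ∅
Reachable graph of Q (2 states):
  v0 = rec X. (a.d.X)\{c,d} has moves -a-> v1
  v1 = (d.(rec X. (a.d.X)\{c,d}))\{c,d} has moves ∅
Coarsest stable partition (strong bisimilarity classes):
  B0 = {u0, v0}
  B1 = {u1, v1}
u0 ∈ B0, v0 ∈ B0 → same block

YES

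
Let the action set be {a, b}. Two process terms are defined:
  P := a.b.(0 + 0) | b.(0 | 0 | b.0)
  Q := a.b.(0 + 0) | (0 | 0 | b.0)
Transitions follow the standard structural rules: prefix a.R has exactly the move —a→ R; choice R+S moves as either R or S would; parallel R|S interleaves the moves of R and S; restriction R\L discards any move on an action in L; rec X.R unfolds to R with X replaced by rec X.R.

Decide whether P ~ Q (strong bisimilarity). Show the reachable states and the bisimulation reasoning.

Reachable graph of P (9 states):
  m0 = a.b.(0 + 0) | b.(0 | 0 | b.0) → ··a··> m1, ··b··> m2
  m1 = b.(0 + 0) | b.(0 | 0 | b.0) → ··b··> m3, ··b··> m4
  m2 = a.b.(0 + 0) | (0 | 0 | b.0) → ··a··> m4, ··b··> m5
  m3 = (0 + 0) | b.(0 | 0 | b.0) → ··b··> m6
  m4 = b.(0 + 0) | (0 | 0 | b.0) → ··b··> m6, ··b··> m7
  m5 = a.b.(0 + 0) | (0 | 0 | 0) → ··a··> m7
  m6 = (0 + 0) | (0 | 0 | b.0) → ··b··> m8
  m7 = b.(0 + 0) | (0 | 0 | 0) → ··b··> m8
  m8 = (0 + 0) | (0 | 0 | 0) → (no moves)
Reachable graph of Q (6 states):
  n0 = a.b.(0 + 0) | (0 | 0 | b.0) → ··a··> n1, ··b··> n2
  n1 = b.(0 + 0) | (0 | 0 | b.0) → ··b··> n3, ··b··> n4
  n2 = a.b.(0 + 0) | (0 | 0 | 0) → ··a··> n4
  n3 = (0 + 0) | (0 | 0 | b.0) → ··b··> n5
  n4 = b.(0 + 0) | (0 | 0 | 0) → ··b··> n5
  n5 = (0 + 0) | (0 | 0 | 0) → (no moves)
Partition-refinement fixed point:
  B0 = {m0}
  B1 = {m1}
  B2 = {m3, m4, n1}
  B3 = {m6, m7, n3, n4}
  B4 = {m8, n5}
  B5 = {m2, n0}
  B6 = {m5, n2}
m0 ∈ B0, n0 ∈ B5 → different blocks

P ≁ Q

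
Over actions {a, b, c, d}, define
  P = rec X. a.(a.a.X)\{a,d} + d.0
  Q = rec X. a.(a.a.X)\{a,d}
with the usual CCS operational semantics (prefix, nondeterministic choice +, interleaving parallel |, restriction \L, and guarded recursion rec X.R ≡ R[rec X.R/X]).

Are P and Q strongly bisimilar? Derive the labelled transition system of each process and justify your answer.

P ≁ Q

P's transition system — 3 states:
  s0 = rec X. a.(a.a.X)\{a,d} + d.0 | —a→ s1, —d→ s2
  s1 = (a.a.(rec X. a.(a.a.X)\{a,d} + d.0))\{a,d} | stopped
  s2 = 0 | stopped
Q's transition system — 2 states:
  t0 = rec X. a.(a.a.X)\{a,d} | —a→ t1
  t1 = (a.a.(rec X. a.(a.a.X)\{a,d}))\{a,d} | stopped
Partition-refinement fixed point:
  B0 = {s0}
  B1 = {s1, s2, t1}
  B2 = {t0}
s0 ∈ B0, t0 ∈ B2 → different blocks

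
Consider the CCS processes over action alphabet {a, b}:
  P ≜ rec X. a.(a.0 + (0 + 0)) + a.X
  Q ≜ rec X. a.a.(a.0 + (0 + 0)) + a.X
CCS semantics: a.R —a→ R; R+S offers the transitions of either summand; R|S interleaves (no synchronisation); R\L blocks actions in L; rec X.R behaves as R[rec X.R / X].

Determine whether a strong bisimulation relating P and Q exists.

LTS(P): 3 reachable states
  u0 = rec X. a.(a.0 + (0 + 0)) + a.X has moves =a=> u0, =a=> u1
  u1 = a.0 + (0 + 0) has moves =a=> u2
  u2 = 0 has moves deadlocked
LTS(Q): 4 reachable states
  v0 = rec X. a.a.(a.0 + (0 + 0)) + a.X has moves =a=> v0, =a=> v1
  v1 = a.(a.0 + (0 + 0)) has moves =a=> v2
  v2 = a.0 + (0 + 0) has moves =a=> v3
  v3 = 0 has moves deadlocked
Bisimilarity quotient blocks:
  B0 = {u0}
  B1 = {u1, v2}
  B2 = {u2, v3}
  B3 = {v0}
  B4 = {v1}
u0 ∈ B0, v0 ∈ B3 → different blocks

P ≁ Q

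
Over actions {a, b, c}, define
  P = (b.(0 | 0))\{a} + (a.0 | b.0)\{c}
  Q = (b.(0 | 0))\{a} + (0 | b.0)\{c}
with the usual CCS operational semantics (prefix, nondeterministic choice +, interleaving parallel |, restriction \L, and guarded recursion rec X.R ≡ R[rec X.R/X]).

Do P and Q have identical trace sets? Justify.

trace-distinct — witness ⟨a⟩

LTS(P): 5 reachable states
  s0 = (b.(0 | 0))\{a} + (a.0 | b.0)\{c} :: —a→ s1, —b→ s2, —b→ s3
  s1 = (0 | b.0)\{c} :: —b→ s4
  s2 = (0 | 0)\{a} :: (no moves)
  s3 = (a.0 | 0)\{c} :: —a→ s4
  s4 = (0 | 0)\{c} :: (no moves)
LTS(Q): 3 reachable states
  t0 = (b.(0 | 0))\{a} + (0 | b.0)\{c} :: —b→ t1, —b→ t2
  t1 = (0 | 0)\{a} :: (no moves)
  t2 = (0 | 0)\{c} :: (no moves)
Executing a from P (initial set {s0}):
  [1] a ⇒ {s1}
  — P admits the full trace.
Executing a from Q (initial set {t0}):
  [1] a ⇒ no successor for Q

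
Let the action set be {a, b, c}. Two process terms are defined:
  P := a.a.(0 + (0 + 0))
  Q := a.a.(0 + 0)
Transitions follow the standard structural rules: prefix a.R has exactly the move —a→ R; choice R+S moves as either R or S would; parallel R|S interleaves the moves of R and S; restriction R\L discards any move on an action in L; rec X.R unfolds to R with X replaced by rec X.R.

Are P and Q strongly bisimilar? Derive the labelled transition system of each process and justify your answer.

bisimilar

LTS(P): 3 reachable states
  m0 = a.a.(0 + (0 + 0)) :: --a--▸ m1
  m1 = a.(0 + (0 + 0)) :: --a--▸ m2
  m2 = 0 + (0 + 0) :: ·
LTS(Q): 3 reachable states
  n0 = a.a.(0 + 0) :: --a--▸ n1
  n1 = a.(0 + 0) :: --a--▸ n2
  n2 = 0 + 0 :: ·
Bisimilarity quotient blocks:
  B0 = {m0, n0}
  B1 = {m1, n1}
  B2 = {m2, n2}
m0 ∈ B0, n0 ∈ B0 → same block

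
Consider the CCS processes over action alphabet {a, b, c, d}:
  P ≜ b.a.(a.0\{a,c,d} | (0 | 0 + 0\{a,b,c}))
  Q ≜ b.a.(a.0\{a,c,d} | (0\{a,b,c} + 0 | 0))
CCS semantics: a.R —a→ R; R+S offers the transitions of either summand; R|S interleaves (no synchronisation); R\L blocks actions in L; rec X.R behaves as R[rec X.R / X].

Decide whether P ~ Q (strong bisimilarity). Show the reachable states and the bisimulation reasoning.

YES

P's transition system — 4 states:
  u0 = b.a.(a.0\{a,c,d} | (0 | 0 + 0\{a,b,c})) | ··b··> u1
  u1 = a.(a.0\{a,c,d} | (0 | 0 + 0\{a,b,c})) | ··a··> u2
  u2 = a.0\{a,c,d} | (0 | 0 + 0\{a,b,c}) | ··a··> u3
  u3 = 0\{a,c,d} | (0 | 0 + 0\{a,b,c}) | (no moves)
Q's transition system — 4 states:
  v0 = b.a.(a.0\{a,c,d} | (0\{a,b,c} + 0 | 0)) | ··b··> v1
  v1 = a.(a.0\{a,c,d} | (0\{a,b,c} + 0 | 0)) | ··a··> v2
  v2 = a.0\{a,c,d} | (0\{a,b,c} + 0 | 0) | ··a··> v3
  v3 = 0\{a,c,d} | (0\{a,b,c} + 0 | 0) | (no moves)
Partition-refinement fixed point:
  B0 = {u0, v0}
  B1 = {u1, v1}
  B2 = {u2, v2}
  B3 = {u3, v3}
u0 ∈ B0, v0 ∈ B0 → same block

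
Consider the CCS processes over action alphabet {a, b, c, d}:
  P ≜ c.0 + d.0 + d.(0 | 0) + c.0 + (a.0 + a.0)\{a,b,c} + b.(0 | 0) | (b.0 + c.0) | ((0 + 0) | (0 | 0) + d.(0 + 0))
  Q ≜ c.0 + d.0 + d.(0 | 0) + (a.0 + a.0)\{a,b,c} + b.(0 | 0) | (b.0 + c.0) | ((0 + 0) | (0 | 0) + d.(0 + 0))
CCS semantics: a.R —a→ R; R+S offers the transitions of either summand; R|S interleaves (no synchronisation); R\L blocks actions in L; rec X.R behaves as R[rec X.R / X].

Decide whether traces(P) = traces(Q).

traces(P) = traces(Q)

Reachable graph of P (10 states):
  p0 = c.0 + d.0 + d.(0 | 0) + c.0 + (a.0 + a.0)\{a,b,c} + b.(0 | 0) | (b.0 + c.0) | ((0 + 0) | (0 | 0) + d.(0 + 0)) has moves —b→ p1, —b→ p2, —c→ p2, —c→ p3, —d→ p3, —d→ p4, —d→ p5
  p1 = 0 | 0 | (b.0 + c.0) | ((0 + 0) | (0 | 0) + d.(0 + 0)) has moves —b→ p6, —c→ p6, —d→ p7
  p2 = b.(0 | 0) | 0 | ((0 + 0) | (0 | 0) + d.(0 + 0)) has moves —b→ p6, —d→ p8
  p3 = 0 has moves deadlocked
  p4 = 0 | 0 has moves deadlocked
  p5 = b.(0 | 0) | (b.0 + c.0) | (0 + 0) has moves —b→ p7, —b→ p8, —c→ p8
  p6 = 0 | 0 | 0 | ((0 + 0) | (0 | 0) + d.(0 + 0)) has moves —d→ p9
  p7 = 0 | 0 | (b.0 + c.0) | (0 + 0) has moves —b→ p9, —c→ p9
  p8 = b.(0 | 0) | 0 | (0 + 0) has moves —b→ p9
  p9 = 0 | 0 | 0 | (0 + 0) has moves deadlocked
Reachable graph of Q (10 states):
  q0 = c.0 + d.0 + d.(0 | 0) + (a.0 + a.0)\{a,b,c} + b.(0 | 0) | (b.0 + c.0) | ((0 + 0) | (0 | 0) + d.(0 + 0)) has moves —b→ q1, —b→ q2, —c→ q2, —c→ q3, —d→ q3, —d→ q4, —d→ q5
  q1 = 0 | 0 | (b.0 + c.0) | ((0 + 0) | (0 | 0) + d.(0 + 0)) has moves —b→ q6, —c→ q6, —d→ q7
  q2 = b.(0 | 0) | 0 | ((0 + 0) | (0 | 0) + d.(0 + 0)) has moves —b→ q6, —d→ q8
  q3 = 0 has moves deadlocked
  q4 = 0 | 0 has moves deadlocked
  q5 = b.(0 | 0) | (b.0 + c.0) | (0 + 0) has moves —b→ q7, —b→ q8, —c→ q8
  q6 = 0 | 0 | 0 | ((0 + 0) | (0 | 0) + d.(0 + 0)) has moves —d→ q9
  q7 = 0 | 0 | (b.0 + c.0) | (0 + 0) has moves —b→ q9, —c→ q9
  q8 = b.(0 | 0) | 0 | (0 + 0) has moves —b→ q9
  q9 = 0 | 0 | 0 | (0 + 0) has moves deadlocked
Bisimilarity quotient blocks:
  B0 = {p0, q0}
  B1 = {p2, q2}
  B2 = {p8, q8}
  B3 = {p3, p4, p9, q3, q4, q9}
  B4 = {p6, q6}
  B5 = {p5, q5}
  B6 = {p7, q7}
  B7 = {p1, q1}
p0 ∈ B0, q0 ∈ B0 → same block
Bisimilar ⇒ trace-equivalent.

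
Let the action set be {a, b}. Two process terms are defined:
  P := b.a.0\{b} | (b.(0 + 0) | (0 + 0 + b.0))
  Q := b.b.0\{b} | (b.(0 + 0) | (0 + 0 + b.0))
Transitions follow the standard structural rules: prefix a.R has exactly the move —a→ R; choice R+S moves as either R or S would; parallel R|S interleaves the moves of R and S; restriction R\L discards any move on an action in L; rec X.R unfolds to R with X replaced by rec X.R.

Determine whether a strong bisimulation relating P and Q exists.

P ≁ Q

P's transition system — 12 states:
  p0 = b.a.0\{b} | (b.(0 + 0) | (0 + 0 + b.0)) → —b→ p1, —b→ p2, —b→ p3
  p1 = a.0\{b} | (b.(0 + 0) | (0 + 0 + b.0)) → —a→ p4, —b→ p5, —b→ p6
  p2 = b.a.0\{b} | ((0 + 0) | (0 + 0 + b.0)) → —b→ p5, —b→ p7
  p3 = b.a.0\{b} | (b.(0 + 0) | 0) → —b→ p6, —b→ p7
  p4 = 0\{b} | (b.(0 + 0) | (0 + 0 + b.0)) → —b→ p8, —b→ p9
  p5 = a.0\{b} | ((0 + 0) | (0 + 0 + b.0)) → —a→ p8, —b→ p10
  p6 = a.0\{b} | (b.(0 + 0) | 0) → —a→ p9, —b→ p10
  p7 = b.a.0\{b} | ((0 + 0) | 0) → —b→ p10
  p8 = 0\{b} | ((0 + 0) | (0 + 0 + b.0)) → —b→ p11
  p9 = 0\{b} | (b.(0 + 0) | 0) → —b→ p11
  p10 = a.0\{b} | ((0 + 0) | 0) → —a→ p11
  p11 = 0\{b} | ((0 + 0) | 0) → stopped
Q's transition system — 12 states:
  q0 = b.b.0\{b} | (b.(0 + 0) | (0 + 0 + b.0)) → —b→ q1, —b→ q2, —b→ q3
  q1 = b.0\{b} | (b.(0 + 0) | (0 + 0 + b.0)) → —b→ q4, —b→ q5, —b→ q6
  q2 = b.b.0\{b} | ((0 + 0) | (0 + 0 + b.0)) → —b→ q5, —b→ q7
  q3 = b.b.0\{b} | (b.(0 + 0) | 0) → —b→ q6, —b→ q7
  q4 = 0\{b} | (b.(0 + 0) | (0 + 0 + b.0)) → —b→ q8, —b→ q9
  q5 = b.0\{b} | ((0 + 0) | (0 + 0 + b.0)) → —b→ q10, —b→ q8
  q6 = b.0\{b} | (b.(0 + 0) | 0) → —b→ q10, —b→ q9
  q7 = b.b.0\{b} | ((0 + 0) | 0) → —b→ q10
  q8 = 0\{b} | ((0 + 0) | (0 + 0 + b.0)) → —b→ q11
  q9 = 0\{b} | (b.(0 + 0) | 0) → —b→ q11
  q10 = b.0\{b} | ((0 + 0) | 0) → —b→ q11
  q11 = 0\{b} | ((0 + 0) | 0) → stopped
Bisimilarity quotient blocks:
  B0 = {p0}
  B1 = {p2, p3}
  B2 = {p7}
  B3 = {p10}
  B4 = {p11, q11}
  B5 = {p5, p6}
  B6 = {p8, p9, q10, q8, q9}
  B7 = {p1}
  B8 = {p4, q4, q5, q6, q7}
  B9 = {q0}
  B10 = {q1, q2, q3}
p0 ∈ B0, q0 ∈ B9 → different blocks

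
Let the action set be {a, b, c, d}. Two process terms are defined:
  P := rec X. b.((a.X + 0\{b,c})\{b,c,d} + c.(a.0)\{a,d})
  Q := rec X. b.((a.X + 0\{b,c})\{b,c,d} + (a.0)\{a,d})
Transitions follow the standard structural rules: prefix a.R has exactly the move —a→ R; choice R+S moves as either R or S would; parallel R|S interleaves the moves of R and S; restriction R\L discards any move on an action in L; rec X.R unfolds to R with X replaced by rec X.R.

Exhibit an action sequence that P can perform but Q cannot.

bc

LTS(P): 4 reachable states
  m0 = rec X. b.((a.X + 0\{b,c})\{b,c,d} + c.(a.0)\{a,d}) | =b=> m1
  m1 = (a.(rec X. b.((a.X + 0\{b,c})\{b,c,d} + c.(a.0)\{a,d})) + 0\{b,c})\{b,c,d} + c.(a.0)\{a,d} | =a=> m2, =c=> m3
  m2 = (rec X. b.((a.X + 0\{b,c})\{b,c,d} + c.(a.0)\{a,d}))\{b,c,d} | (no moves)
  m3 = (a.0)\{a,d} | (no moves)
LTS(Q): 3 reachable states
  n0 = rec X. b.((a.X + 0\{b,c})\{b,c,d} + (a.0)\{a,d}) | =b=> n1
  n1 = (a.(rec X. b.((a.X + 0\{b,c})\{b,c,d} + (a.0)\{a,d})) + 0\{b,c})\{b,c,d} + (a.0)\{a,d} | =a=> n2
  n2 = (rec X. b.((a.X + 0\{b,c})\{b,c,d} + (a.0)\{a,d}))\{b,c,d} | (no moves)
Run σ = ⟨bc⟩ on P: start {m0}
  step 1 (b): {m1}
  step 2 (c): {m3}
  P completes σ.
Run σ = ⟨bc⟩ on Q: start {n0}
  step 1 (b): {n1}
  step 2 (c): no successor for Q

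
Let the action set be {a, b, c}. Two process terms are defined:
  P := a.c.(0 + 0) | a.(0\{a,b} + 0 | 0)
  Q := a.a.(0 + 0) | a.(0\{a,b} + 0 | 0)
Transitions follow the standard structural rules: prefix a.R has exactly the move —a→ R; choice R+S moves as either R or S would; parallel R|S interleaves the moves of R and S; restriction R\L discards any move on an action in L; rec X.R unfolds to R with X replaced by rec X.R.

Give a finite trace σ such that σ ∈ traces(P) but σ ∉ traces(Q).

Reachable graph of P (6 states):
  m0 = a.c.(0 + 0) | a.(0\{a,b} + 0 | 0) has moves —a→ m1, —a→ m2
  m1 = a.c.(0 + 0) | (0\{a,b} + 0 | 0) has moves —a→ m3
  m2 = c.(0 + 0) | a.(0\{a,b} + 0 | 0) has moves —a→ m3, —c→ m4
  m3 = c.(0 + 0) | (0\{a,b} + 0 | 0) has moves —c→ m5
  m4 = (0 + 0) | a.(0\{a,b} + 0 | 0) has moves —a→ m5
  m5 = (0 + 0) | (0\{a,b} + 0 | 0) has moves ·
Reachable graph of Q (6 states):
  n0 = a.a.(0 + 0) | a.(0\{a,b} + 0 | 0) has moves —a→ n1, —a→ n2
  n1 = a.(0 + 0) | a.(0\{a,b} + 0 | 0) has moves —a→ n3, —a→ n4
  n2 = a.a.(0 + 0) | (0\{a,b} + 0 | 0) has moves —a→ n4
  n3 = (0 + 0) | a.(0\{a,b} + 0 | 0) has moves —a→ n5
  n4 = a.(0 + 0) | (0\{a,b} + 0 | 0) has moves —a→ n5
  n5 = (0 + 0) | (0\{a,b} + 0 | 0) has moves ·
Run σ = ⟨ac⟩ on P: start {m0}
  [1] a ⇒ {m1, m2}
  [2] c ⇒ {m4}
  P completes σ.
Run σ = ⟨ac⟩ on Q: start {n0}
  [1] a ⇒ {n1, n2}
  [2] c ⇒ ∅  — Q cannot continue

ac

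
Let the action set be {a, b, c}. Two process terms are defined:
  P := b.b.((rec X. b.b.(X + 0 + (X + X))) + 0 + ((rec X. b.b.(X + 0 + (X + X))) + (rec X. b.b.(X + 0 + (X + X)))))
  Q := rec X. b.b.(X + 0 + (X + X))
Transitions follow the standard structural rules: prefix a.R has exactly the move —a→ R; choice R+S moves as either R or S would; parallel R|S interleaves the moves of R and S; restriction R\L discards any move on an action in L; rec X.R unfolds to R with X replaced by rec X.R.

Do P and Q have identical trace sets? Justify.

trace-equivalent

P's transition system — 3 states:
  m0 = b.b.((rec X. b.b.(X + 0 + (X + X))) + 0 + ((rec X. b.b.(X + 0 + (X + X))) + (rec X. b.b.(X + 0 + (X + X))))) has moves =b=> m1
  m1 = b.((rec X. b.b.(X + 0 + (X + X))) + 0 + ((rec X. b.b.(X + 0 + (X + X))) + (rec X. b.b.(X + 0 + (X + X))))) has moves =b=> m2
  m2 = (rec X. b.b.(X + 0 + (X + X))) + 0 + ((rec X. b.b.(X + 0 + (X + X))) + (rec X. b.b.(X + 0 + (X + X)))) has moves =b=> m1
Q's transition system — 3 states:
  n0 = rec X. b.b.(X + 0 + (X + X)) has moves =b=> n1
  n1 = b.((rec X. b.b.(X + 0 + (X + X))) + 0 + ((rec X. b.b.(X + 0 + (X + X))) + (rec X. b.b.(X + 0 + (X + X))))) has moves =b=> n2
  n2 = (rec X. b.b.(X + 0 + (X + X))) + 0 + ((rec X. b.b.(X + 0 + (X + X))) + (rec X. b.b.(X + 0 + (X + X)))) has moves =b=> n1
Partition-refinement fixed point:
  B0 = {m0, m1, m2, n0, n1, n2}
m0 ∈ B0, n0 ∈ B0 → same block
Bisimilar ⇒ trace-equivalent.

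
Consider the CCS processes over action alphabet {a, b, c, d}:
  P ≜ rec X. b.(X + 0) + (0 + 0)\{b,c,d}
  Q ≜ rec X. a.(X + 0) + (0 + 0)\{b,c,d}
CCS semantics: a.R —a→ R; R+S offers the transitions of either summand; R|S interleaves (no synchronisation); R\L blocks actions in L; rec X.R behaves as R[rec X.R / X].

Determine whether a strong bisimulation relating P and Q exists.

P ≁ Q

P's transition system — 2 states:
  u0 = rec X. b.(X + 0) + (0 + 0)\{b,c,d} | -b-> u1
  u1 = (rec X. b.(X + 0) + (0 + 0)\{b,c,d}) + 0 | -b-> u1
Q's transition system — 2 states:
  v0 = rec X. a.(X + 0) + (0 + 0)\{b,c,d} | -a-> v1
  v1 = (rec X. a.(X + 0) + (0 + 0)\{b,c,d}) + 0 | -a-> v1
Bisimilarity quotient blocks:
  B0 = {u0, u1}
  B1 = {v0, v1}
u0 ∈ B0, v0 ∈ B1 → different blocks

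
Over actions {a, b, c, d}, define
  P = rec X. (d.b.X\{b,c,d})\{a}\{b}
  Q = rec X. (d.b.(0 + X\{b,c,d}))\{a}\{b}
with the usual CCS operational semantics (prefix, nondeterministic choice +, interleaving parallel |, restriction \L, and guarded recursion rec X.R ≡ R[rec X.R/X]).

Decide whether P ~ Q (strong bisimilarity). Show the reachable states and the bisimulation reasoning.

Reachable graph of P (2 states):
  s0 = rec X. (d.b.X\{b,c,d})\{a}\{b} | —d→ s1
  s1 = (b.(rec X. (d.b.X\{b,c,d})\{a}\{b})\{b,c,d})\{a}\{b} | (no moves)
Reachable graph of Q (2 states):
  t0 = rec X. (d.b.(0 + X\{b,c,d}))\{a}\{b} | —d→ t1
  t1 = (b.(0 + (rec X. (d.b.(0 + X\{b,c,d}))\{a}\{b})\{b,c,d}))\{a}\{b} | (no moves)
Partition-refinement fixed point:
  B0 = {s0, t0}
  B1 = {s1, t1}
s0 ∈ B0, t0 ∈ B0 → same block

YES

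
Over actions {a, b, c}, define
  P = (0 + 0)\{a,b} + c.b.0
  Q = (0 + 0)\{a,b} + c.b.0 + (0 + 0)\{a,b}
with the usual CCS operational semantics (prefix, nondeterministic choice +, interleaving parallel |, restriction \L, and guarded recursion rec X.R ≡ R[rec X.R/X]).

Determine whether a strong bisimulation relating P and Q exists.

LTS(P): 3 reachable states
  m0 = (0 + 0)\{a,b} + c.b.0 | =c=> m1
  m1 = b.0 | =b=> m2
  m2 = 0 | ·
LTS(Q): 3 reachable states
  n0 = (0 + 0)\{a,b} + c.b.0 + (0 + 0)\{a,b} | =c=> n1
  n1 = b.0 | =b=> n2
  n2 = 0 | ·
Partition-refinement fixed point:
  B0 = {m0, n0}
  B1 = {m1, n1}
  B2 = {m2, n2}
m0 ∈ B0, n0 ∈ B0 → same block

bisimilar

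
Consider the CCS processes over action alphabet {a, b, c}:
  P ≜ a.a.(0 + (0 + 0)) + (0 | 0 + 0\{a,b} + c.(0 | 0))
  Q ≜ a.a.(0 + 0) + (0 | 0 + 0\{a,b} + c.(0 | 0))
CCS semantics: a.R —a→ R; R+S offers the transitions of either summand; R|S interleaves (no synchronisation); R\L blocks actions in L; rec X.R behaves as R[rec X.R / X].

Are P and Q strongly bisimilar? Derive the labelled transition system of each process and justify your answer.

P's transition system — 4 states:
  u0 = a.a.(0 + (0 + 0)) + (0 | 0 + 0\{a,b} + c.(0 | 0)) has moves --a--▸ u1, --c--▸ u2
  u1 = a.(0 + (0 + 0)) has moves --a--▸ u3
  u2 = 0 | 0 has moves stopped
  u3 = 0 + (0 + 0) has moves stopped
Q's transition system — 4 states:
  v0 = a.a.(0 + 0) + (0 | 0 + 0\{a,b} + c.(0 | 0)) has moves --a--▸ v1, --c--▸ v2
  v1 = a.(0 + 0) has moves --a--▸ v3
  v2 = 0 | 0 has moves stopped
  v3 = 0 + 0 has moves stopped
Partition-refinement fixed point:
  B0 = {u0, v0}
  B1 = {u1, v1}
  B2 = {u2, u3, v2, v3}
u0 ∈ B0, v0 ∈ B0 → same block

bisimilar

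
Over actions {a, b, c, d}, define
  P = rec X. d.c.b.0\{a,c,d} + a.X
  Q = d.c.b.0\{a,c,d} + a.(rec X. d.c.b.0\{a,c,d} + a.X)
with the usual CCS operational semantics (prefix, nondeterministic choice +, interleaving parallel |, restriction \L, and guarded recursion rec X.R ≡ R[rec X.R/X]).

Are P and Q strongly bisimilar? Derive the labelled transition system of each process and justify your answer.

YES

Reachable graph of P (4 states):
  u0 = rec X. d.c.b.0\{a,c,d} + a.X ⊢ --a--▸ u0, --d--▸ u1
  u1 = c.b.0\{a,c,d} ⊢ --c--▸ u2
  u2 = b.0\{a,c,d} ⊢ --b--▸ u3
  u3 = 0\{a,c,d} ⊢ ∅
Reachable graph of Q (5 states):
  v0 = d.c.b.0\{a,c,d} + a.(rec X. d.c.b.0\{a,c,d} + a.X) ⊢ --a--▸ v1, --d--▸ v2
  v1 = rec X. d.c.b.0\{a,c,d} + a.X ⊢ --a--▸ v1, --d--▸ v2
  v2 = c.b.0\{a,c,d} ⊢ --c--▸ v3
  v3 = b.0\{a,c,d} ⊢ --b--▸ v4
  v4 = 0\{a,c,d} ⊢ ∅
Bisimilarity quotient blocks:
  B0 = {u0, v0, v1}
  B1 = {u1, v2}
  B2 = {u2, v3}
  B3 = {u3, v4}
u0 ∈ B0, v0 ∈ B0 → same block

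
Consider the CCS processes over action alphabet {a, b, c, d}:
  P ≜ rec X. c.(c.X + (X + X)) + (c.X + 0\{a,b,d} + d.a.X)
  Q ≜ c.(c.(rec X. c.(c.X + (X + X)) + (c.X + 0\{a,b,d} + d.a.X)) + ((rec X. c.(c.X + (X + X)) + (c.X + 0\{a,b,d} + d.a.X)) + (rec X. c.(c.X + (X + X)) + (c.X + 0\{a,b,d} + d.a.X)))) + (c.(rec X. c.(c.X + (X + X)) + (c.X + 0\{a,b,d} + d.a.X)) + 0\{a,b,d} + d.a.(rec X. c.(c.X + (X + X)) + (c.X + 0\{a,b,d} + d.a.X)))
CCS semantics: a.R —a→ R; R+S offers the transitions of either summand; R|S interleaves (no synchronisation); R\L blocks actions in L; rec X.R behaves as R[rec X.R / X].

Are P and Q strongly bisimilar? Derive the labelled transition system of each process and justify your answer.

P's transition system — 3 states:
  s0 = rec X. c.(c.X + (X + X)) + (c.X + 0\{a,b,d} + d.a.X) | -c-> s0, -c-> s1, -d-> s2
  s1 = c.(rec X. c.(c.X + (X + X)) + (c.X + 0\{a,b,d} + d.a.X)) + ((rec X. c.(c.X + (X + X)) + (c.X + 0\{a,b,d} + d.a.X)) + (rec X. c.(c.X + (X + X)) + (c.X + 0\{a,b,d} + d.a.X))) | -c-> s0, -c-> s1, -d-> s2
  s2 = a.(rec X. c.(c.X + (X + X)) + (c.X + 0\{a,b,d} + d.a.X)) | -a-> s0
Q's transition system — 4 states:
  t0 = c.(c.(rec X. c.(c.X + (X + X)) + (c.X + 0\{a,b,d} + d.a.X)) + ((rec X. c.(c.X + (X + X)) + (c.X + 0\{a,b,d} + d.a.X)) + (rec X. c.(c.X + (X + X)) + (c.X + 0\{a,b,d} + d.a.X)))) + (c.(rec X. c.(c.X + (X + X)) + (c.X + 0\{a,b,d} + d.a.X)) + 0\{a,b,d} + d.a.(rec X. c.(c.X + (X + X)) + (c.X + 0\{a,b,d} + d.a.X))) | -c-> t1, -c-> t2, -d-> t3
  t1 = c.(rec X. c.(c.X + (X + X)) + (c.X + 0\{a,b,d} + d.a.X)) + ((rec X. c.(c.X + (X + X)) + (c.X + 0\{a,b,d} + d.a.X)) + (rec X. c.(c.X + (X + X)) + (c.X + 0\{a,b,d} + d.a.X))) | -c-> t1, -c-> t2, -d-> t3
  t2 = rec X. c.(c.X + (X + X)) + (c.X + 0\{a,b,d} + d.a.X) | -c-> t1, -c-> t2, -d-> t3
  t3 = a.(rec X. c.(c.X + (X + X)) + (c.X + 0\{a,b,d} + d.a.X)) | -a-> t2
Coarsest stable partition (strong bisimilarity classes):
  B0 = {s0, s1, t0, t1, t2}
  B1 = {s2, t3}
s0 ∈ B0, t0 ∈ B0 → same block

P ~ Q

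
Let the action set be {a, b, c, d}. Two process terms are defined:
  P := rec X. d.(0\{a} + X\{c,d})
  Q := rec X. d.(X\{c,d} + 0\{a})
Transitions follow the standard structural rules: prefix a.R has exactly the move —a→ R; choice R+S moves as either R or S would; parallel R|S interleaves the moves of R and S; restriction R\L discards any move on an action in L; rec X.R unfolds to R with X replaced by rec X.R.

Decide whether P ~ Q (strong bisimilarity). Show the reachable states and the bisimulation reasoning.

bisimilar

LTS(P): 2 reachable states
  s0 = rec X. d.(0\{a} + X\{c,d}) ⊢ --d--▸ s1
  s1 = 0\{a} + (rec X. d.(0\{a} + X\{c,d}))\{c,d} ⊢ stopped
LTS(Q): 2 reachable states
  t0 = rec X. d.(X\{c,d} + 0\{a}) ⊢ --d--▸ t1
  t1 = (rec X. d.(X\{c,d} + 0\{a}))\{c,d} + 0\{a} ⊢ stopped
Bisimilarity quotient blocks:
  B0 = {s0, t0}
  B1 = {s1, t1}
s0 ∈ B0, t0 ∈ B0 → same block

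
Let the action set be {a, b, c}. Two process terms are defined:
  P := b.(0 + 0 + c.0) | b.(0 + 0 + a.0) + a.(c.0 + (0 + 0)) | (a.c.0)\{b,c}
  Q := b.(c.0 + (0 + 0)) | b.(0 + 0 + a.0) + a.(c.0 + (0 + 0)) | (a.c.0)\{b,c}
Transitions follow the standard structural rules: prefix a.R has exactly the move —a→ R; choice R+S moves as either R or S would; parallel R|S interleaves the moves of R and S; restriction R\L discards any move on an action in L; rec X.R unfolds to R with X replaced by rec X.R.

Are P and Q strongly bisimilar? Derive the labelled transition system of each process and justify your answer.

Reachable graph of P (14 states):
  s0 = b.(0 + 0 + c.0) | b.(0 + 0 + a.0) + a.(c.0 + (0 + 0)) | (a.c.0)\{b,c} ⊢ =a=> s1, =a=> s2, =b=> s3, =b=> s4
  s1 = (c.0 + (0 + 0)) | (a.c.0)\{b,c} ⊢ =a=> s5, =c=> s6
  s2 = a.(c.0 + (0 + 0)) | (c.0)\{b,c} ⊢ =a=> s5
  s3 = (0 + 0 + c.0) | b.(0 + 0 + a.0) ⊢ =b=> s7, =c=> s8
  s4 = b.(0 + 0 + c.0) | (0 + 0 + a.0) ⊢ =a=> s9, =b=> s7
  s5 = (c.0 + (0 + 0)) | (c.0)\{b,c} ⊢ =c=> s10
  s6 = 0 | (a.c.0)\{b,c} ⊢ =a=> s10
  s7 = (0 + 0 + c.0) | (0 + 0 + a.0) ⊢ =a=> s11, =c=> s12
  s8 = 0 | b.(0 + 0 + a.0) ⊢ =b=> s12
  s9 = b.(0 + 0 + c.0) | 0 ⊢ =b=> s11
  s10 = 0 | (c.0)\{b,c} ⊢ (no moves)
  s11 = (0 + 0 + c.0) | 0 ⊢ =c=> s13
  s12 = 0 | (0 + 0 + a.0) ⊢ =a=> s13
  s13 = 0 | 0 ⊢ (no moves)
Reachable graph of Q (14 states):
  t0 = b.(c.0 + (0 + 0)) | b.(0 + 0 + a.0) + a.(c.0 + (0 + 0)) | (a.c.0)\{b,c} ⊢ =a=> t1, =a=> t2, =b=> t3, =b=> t4
  t1 = (c.0 + (0 + 0)) | (a.c.0)\{b,c} ⊢ =a=> t5, =c=> t6
  t2 = a.(c.0 + (0 + 0)) | (c.0)\{b,c} ⊢ =a=> t5
  t3 = (c.0 + (0 + 0)) | b.(0 + 0 + a.0) ⊢ =b=> t7, =c=> t8
  t4 = b.(c.0 + (0 + 0)) | (0 + 0 + a.0) ⊢ =a=> t9, =b=> t7
  t5 = (c.0 + (0 + 0)) | (c.0)\{b,c} ⊢ =c=> t10
  t6 = 0 | (a.c.0)\{b,c} ⊢ =a=> t10
  t7 = (c.0 + (0 + 0)) | (0 + 0 + a.0) ⊢ =a=> t11, =c=> t12
  t8 = 0 | b.(0 + 0 + a.0) ⊢ =b=> t12
  t9 = b.(c.0 + (0 + 0)) | 0 ⊢ =b=> t11
  t10 = 0 | (c.0)\{b,c} ⊢ (no moves)
  t11 = (c.0 + (0 + 0)) | 0 ⊢ =c=> t13
  t12 = 0 | (0 + 0 + a.0) ⊢ =a=> t13
  t13 = 0 | 0 ⊢ (no moves)
Partition-refinement fixed point:
  B0 = {s0, t0}
  B1 = {s4, t4}
  B2 = {s9, t9}
  B3 = {s11, s5, t11, t5}
  B4 = {s10, s13, t10, t13}
  B5 = {s1, s7, t1, t7}
  B6 = {s12, s6, t12, t6}
  B7 = {s3, t3}
  B8 = {s8, t8}
  B9 = {s2, t2}
s0 ∈ B0, t0 ∈ B0 → same block

P ~ Q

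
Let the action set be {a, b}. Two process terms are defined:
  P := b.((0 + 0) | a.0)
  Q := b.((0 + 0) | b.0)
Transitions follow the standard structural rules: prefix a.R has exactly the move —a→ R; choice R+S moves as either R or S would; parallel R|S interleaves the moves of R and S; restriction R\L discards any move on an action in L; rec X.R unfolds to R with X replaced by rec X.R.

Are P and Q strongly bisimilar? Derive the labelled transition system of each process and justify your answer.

Reachable graph of P (3 states):
  u0 = b.((0 + 0) | a.0) has moves ··b··> u1
  u1 = (0 + 0) | a.0 has moves ··a··> u2
  u2 = (0 + 0) | 0 has moves (no moves)
Reachable graph of Q (3 states):
  v0 = b.((0 + 0) | b.0) has moves ··b··> v1
  v1 = (0 + 0) | b.0 has moves ··b··> v2
  v2 = (0 + 0) | 0 has moves (no moves)
Bisimilarity quotient blocks:
  B0 = {u0}
  B1 = {u1}
  B2 = {u2, v2}
  B3 = {v0}
  B4 = {v1}
u0 ∈ B0, v0 ∈ B3 → different blocks

not bisimilar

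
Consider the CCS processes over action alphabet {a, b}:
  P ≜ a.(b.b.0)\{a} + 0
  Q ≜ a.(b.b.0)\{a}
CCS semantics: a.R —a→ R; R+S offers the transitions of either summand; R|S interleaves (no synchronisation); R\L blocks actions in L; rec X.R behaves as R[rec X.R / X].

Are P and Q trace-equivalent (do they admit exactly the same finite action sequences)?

YES

P's transition system — 4 states:
  s0 = a.(b.b.0)\{a} + 0 has moves —a→ s1
  s1 = (b.b.0)\{a} has moves —b→ s2
  s2 = (b.0)\{a} has moves —b→ s3
  s3 = 0\{a} has moves deadlocked
Q's transition system — 4 states:
  t0 = a.(b.b.0)\{a} has moves —a→ t1
  t1 = (b.b.0)\{a} has moves —b→ t2
  t2 = (b.0)\{a} has moves —b→ t3
  t3 = 0\{a} has moves deadlocked
Coarsest stable partition (strong bisimilarity classes):
  B0 = {s0, t0}
  B1 = {s1, t1}
  B2 = {s2, t2}
  B3 = {s3, t3}
s0 ∈ B0, t0 ∈ B0 → same block
Bisimilar ⇒ trace-equivalent.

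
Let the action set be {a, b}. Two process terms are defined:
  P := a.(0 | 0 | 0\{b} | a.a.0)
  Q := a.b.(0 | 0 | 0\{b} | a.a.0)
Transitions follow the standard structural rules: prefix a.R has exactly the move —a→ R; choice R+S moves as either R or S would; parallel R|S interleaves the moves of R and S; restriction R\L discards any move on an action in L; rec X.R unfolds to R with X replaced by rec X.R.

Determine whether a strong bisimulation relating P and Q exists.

NO

LTS(P): 4 reachable states
  p0 = a.(0 | 0 | 0\{b} | a.a.0) | --a--▸ p1
  p1 = 0 | 0 | 0\{b} | a.a.0 | --a--▸ p2
  p2 = 0 | 0 | 0\{b} | a.0 | --a--▸ p3
  p3 = 0 | 0 | 0\{b} | 0 | stopped
LTS(Q): 5 reachable states
  q0 = a.b.(0 | 0 | 0\{b} | a.a.0) | --a--▸ q1
  q1 = b.(0 | 0 | 0\{b} | a.a.0) | --b--▸ q2
  q2 = 0 | 0 | 0\{b} | a.a.0 | --a--▸ q3
  q3 = 0 | 0 | 0\{b} | a.0 | --a--▸ q4
  q4 = 0 | 0 | 0\{b} | 0 | stopped
Partition-refinement fixed point:
  B0 = {p0}
  B1 = {p1, q2}
  B2 = {p2, q3}
  B3 = {p3, q4}
  B4 = {q0}
  B5 = {q1}
p0 ∈ B0, q0 ∈ B4 → different blocks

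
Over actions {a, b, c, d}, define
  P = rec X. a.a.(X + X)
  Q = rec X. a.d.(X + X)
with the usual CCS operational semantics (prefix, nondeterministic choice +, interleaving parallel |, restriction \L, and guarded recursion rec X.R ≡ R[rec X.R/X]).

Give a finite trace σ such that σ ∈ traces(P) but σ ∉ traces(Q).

LTS(P): 3 reachable states
  p0 = rec X. a.a.(X + X) :: =a=> p1
  p1 = a.((rec X. a.a.(X + X)) + (rec X. a.a.(X + X))) :: =a=> p2
  p2 = (rec X. a.a.(X + X)) + (rec X. a.a.(X + X)) :: =a=> p1
LTS(Q): 3 reachable states
  q0 = rec X. a.d.(X + X) :: =a=> q1
  q1 = d.((rec X. a.d.(X + X)) + (rec X. a.d.(X + X))) :: =d=> q2
  q2 = (rec X. a.d.(X + X)) + (rec X. a.d.(X + X)) :: =a=> q1
Run σ = ⟨aa⟩ on P: start {p0}
  step 1 (a): {p1}
  step 2 (a): {p2}
  ✓ P
Run σ = ⟨aa⟩ on Q: start {q0}
  step 1 (a): {q1}
  step 2 (a): no successor for Q

aa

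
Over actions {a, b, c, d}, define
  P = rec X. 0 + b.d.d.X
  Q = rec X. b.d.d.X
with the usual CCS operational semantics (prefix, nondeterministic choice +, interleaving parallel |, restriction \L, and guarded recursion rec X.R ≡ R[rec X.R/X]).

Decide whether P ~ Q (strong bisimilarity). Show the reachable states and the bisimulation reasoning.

P's transition system — 3 states:
  m0 = rec X. 0 + b.d.d.X :: =b=> m1
  m1 = d.d.(rec X. 0 + b.d.d.X) :: =d=> m2
  m2 = d.(rec X. 0 + b.d.d.X) :: =d=> m0
Q's transition system — 3 states:
  n0 = rec X. b.d.d.X :: =b=> n1
  n1 = d.d.(rec X. b.d.d.X) :: =d=> n2
  n2 = d.(rec X. b.d.d.X) :: =d=> n0
Bisimilarity quotient blocks:
  B0 = {m0, n0}
  B1 = {m1, n1}
  B2 = {m2, n2}
m0 ∈ B0, n0 ∈ B0 → same block

YES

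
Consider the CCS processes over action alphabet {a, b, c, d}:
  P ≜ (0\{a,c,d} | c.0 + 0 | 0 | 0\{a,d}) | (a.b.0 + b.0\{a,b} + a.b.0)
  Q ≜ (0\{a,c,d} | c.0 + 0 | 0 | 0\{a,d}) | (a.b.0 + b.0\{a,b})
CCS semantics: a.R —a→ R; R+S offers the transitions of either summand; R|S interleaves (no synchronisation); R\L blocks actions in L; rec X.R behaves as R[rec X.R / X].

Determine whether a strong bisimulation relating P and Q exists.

P's transition system — 8 states:
  p0 = (0\{a,c,d} | c.0 + 0 | 0 | 0\{a,d}) | (a.b.0 + b.0\{a,b} + a.b.0) :: -a-> p1, -b-> p2, -c-> p3
  p1 = (0\{a,c,d} | c.0 + 0 | 0 | 0\{a,d}) | b.0 :: -b-> p4, -c-> p5
  p2 = (0\{a,c,d} | c.0 + 0 | 0 | 0\{a,d}) | 0\{a,b} :: -c-> p6
  p3 = 0\{a,c,d} | 0 | (a.b.0 + b.0\{a,b} + a.b.0) :: -a-> p5, -b-> p6
  p4 = (0\{a,c,d} | c.0 + 0 | 0 | 0\{a,d}) | 0 :: -c-> p7
  p5 = 0\{a,c,d} | 0 | b.0 :: -b-> p7
  p6 = 0\{a,c,d} | 0 | 0\{a,b} :: (no moves)
  p7 = 0\{a,c,d} | 0 | 0 :: (no moves)
Q's transition system — 8 states:
  q0 = (0\{a,c,d} | c.0 + 0 | 0 | 0\{a,d}) | (a.b.0 + b.0\{a,b}) :: -a-> q1, -b-> q2, -c-> q3
  q1 = (0\{a,c,d} | c.0 + 0 | 0 | 0\{a,d}) | b.0 :: -b-> q4, -c-> q5
  q2 = (0\{a,c,d} | c.0 + 0 | 0 | 0\{a,d}) | 0\{a,b} :: -c-> q6
  q3 = 0\{a,c,d} | 0 | (a.b.0 + b.0\{a,b}) :: -a-> q5, -b-> q6
  q4 = (0\{a,c,d} | c.0 + 0 | 0 | 0\{a,d}) | 0 :: -c-> q7
  q5 = 0\{a,c,d} | 0 | b.0 :: -b-> q7
  q6 = 0\{a,c,d} | 0 | 0\{a,b} :: (no moves)
  q7 = 0\{a,c,d} | 0 | 0 :: (no moves)
Partition-refinement fixed point:
  B0 = {p0, q0}
  B1 = {p1, q1}
  B2 = {p2, p4, q2, q4}
  B3 = {p6, p7, q6, q7}
  B4 = {p5, q5}
  B5 = {p3, q3}
p0 ∈ B0, q0 ∈ B0 → same block

YES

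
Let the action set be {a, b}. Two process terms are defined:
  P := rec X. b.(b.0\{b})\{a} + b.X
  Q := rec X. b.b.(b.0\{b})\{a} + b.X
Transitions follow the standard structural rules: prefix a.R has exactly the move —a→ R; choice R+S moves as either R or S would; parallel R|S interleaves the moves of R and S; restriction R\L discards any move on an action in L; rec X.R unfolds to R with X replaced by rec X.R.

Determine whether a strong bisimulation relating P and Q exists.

P's transition system — 3 states:
  s0 = rec X. b.(b.0\{b})\{a} + b.X → -b-> s0, -b-> s1
  s1 = (b.0\{b})\{a} → -b-> s2
  s2 = 0\{b}\{a} → ∅
Q's transition system — 4 states:
  t0 = rec X. b.b.(b.0\{b})\{a} + b.X → -b-> t0, -b-> t1
  t1 = b.(b.0\{b})\{a} → -b-> t2
  t2 = (b.0\{b})\{a} → -b-> t3
  t3 = 0\{b}\{a} → ∅
Coarsest stable partition (strong bisimilarity classes):
  B0 = {s0}
  B1 = {s1, t2}
  B2 = {s2, t3}
  B3 = {t0}
  B4 = {t1}
s0 ∈ B0, t0 ∈ B3 → different blocks

P ≁ Q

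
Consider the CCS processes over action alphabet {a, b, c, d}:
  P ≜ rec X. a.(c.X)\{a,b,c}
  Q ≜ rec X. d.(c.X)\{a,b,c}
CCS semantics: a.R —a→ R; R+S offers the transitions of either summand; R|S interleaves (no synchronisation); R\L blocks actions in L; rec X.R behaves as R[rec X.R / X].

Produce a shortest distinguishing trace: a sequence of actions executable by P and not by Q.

a

P's transition system — 2 states:
  u0 = rec X. a.(c.X)\{a,b,c} → —a→ u1
  u1 = (c.(rec X. a.(c.X)\{a,b,c}))\{a,b,c} → deadlocked
Q's transition system — 2 states:
  v0 = rec X. d.(c.X)\{a,b,c} → —d→ v1
  v1 = (c.(rec X. d.(c.X)\{a,b,c}))\{a,b,c} → deadlocked
Run σ = ⟨a⟩ on P: start {u0}
  after a @ step 1: {u1}
  P completes σ.
Run σ = ⟨a⟩ on Q: start {v0}
  after a @ step 1: no successor for Q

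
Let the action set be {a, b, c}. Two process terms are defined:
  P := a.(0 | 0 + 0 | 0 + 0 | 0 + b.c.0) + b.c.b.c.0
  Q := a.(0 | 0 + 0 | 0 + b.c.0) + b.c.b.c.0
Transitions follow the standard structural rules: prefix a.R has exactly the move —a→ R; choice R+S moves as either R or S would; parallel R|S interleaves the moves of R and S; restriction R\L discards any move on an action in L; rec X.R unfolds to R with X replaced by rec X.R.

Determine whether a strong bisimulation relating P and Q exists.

P ~ Q

LTS(P): 6 reachable states
  p0 = a.(0 | 0 + 0 | 0 + 0 | 0 + b.c.0) + b.c.b.c.0 → —a→ p1, —b→ p2
  p1 = 0 | 0 + 0 | 0 + 0 | 0 + b.c.0 → —b→ p3
  p2 = c.b.c.0 → —c→ p4
  p3 = c.0 → —c→ p5
  p4 = b.c.0 → —b→ p3
  p5 = 0 → (no moves)
LTS(Q): 6 reachable states
  q0 = a.(0 | 0 + 0 | 0 + b.c.0) + b.c.b.c.0 → —a→ q1, —b→ q2
  q1 = 0 | 0 + 0 | 0 + b.c.0 → —b→ q3
  q2 = c.b.c.0 → —c→ q4
  q3 = c.0 → —c→ q5
  q4 = b.c.0 → —b→ q3
  q5 = 0 → (no moves)
Partition-refinement fixed point:
  B0 = {p0, q0}
  B1 = {p2, q2}
  B2 = {p1, p4, q1, q4}
  B3 = {p3, q3}
  B4 = {p5, q5}
p0 ∈ B0, q0 ∈ B0 → same block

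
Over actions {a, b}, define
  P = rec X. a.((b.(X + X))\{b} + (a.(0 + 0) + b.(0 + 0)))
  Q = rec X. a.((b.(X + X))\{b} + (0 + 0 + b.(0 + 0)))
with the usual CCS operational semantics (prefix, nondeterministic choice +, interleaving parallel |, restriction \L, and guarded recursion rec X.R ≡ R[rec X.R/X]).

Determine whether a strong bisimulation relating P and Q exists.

P ≁ Q

LTS(P): 3 reachable states
  s0 = rec X. a.((b.(X + X))\{b} + (a.(0 + 0) + b.(0 + 0))) :: ··a··> s1
  s1 = (b.((rec X. a.((b.(X + X))\{b} + (a.(0 + 0) + b.(0 + 0)))) + (rec X. a.((b.(X + X))\{b} + (a.(0 + 0) + b.(0 + 0))))))\{b} + (a.(0 + 0) + b.(0 + 0)) :: ··a··> s2, ··b··> s2
  s2 = 0 + 0 :: stopped
LTS(Q): 3 reachable states
  t0 = rec X. a.((b.(X + X))\{b} + (0 + 0 + b.(0 + 0))) :: ··a··> t1
  t1 = (b.((rec X. a.((b.(X + X))\{b} + (0 + 0 + b.(0 + 0)))) + (rec X. a.((b.(X + X))\{b} + (0 + 0 + b.(0 + 0))))))\{b} + (0 + 0 + b.(0 + 0)) :: ··b··> t2
  t2 = 0 + 0 :: stopped
Partition-refinement fixed point:
  B0 = {s0}
  B1 = {s1}
  B2 = {s2, t2}
  B3 = {t0}
  B4 = {t1}
s0 ∈ B0, t0 ∈ B3 → different blocks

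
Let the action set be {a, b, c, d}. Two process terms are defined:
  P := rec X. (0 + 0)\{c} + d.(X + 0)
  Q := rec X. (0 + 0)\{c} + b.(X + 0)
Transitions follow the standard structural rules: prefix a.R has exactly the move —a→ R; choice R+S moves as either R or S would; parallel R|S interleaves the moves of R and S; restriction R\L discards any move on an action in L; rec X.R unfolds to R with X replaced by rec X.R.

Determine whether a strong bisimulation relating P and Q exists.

P's transition system — 2 states:
  p0 = rec X. (0 + 0)\{c} + d.(X + 0) ⊢ ··d··> p1
  p1 = (rec X. (0 + 0)\{c} + d.(X + 0)) + 0 ⊢ ··d··> p1
Q's transition system — 2 states:
  q0 = rec X. (0 + 0)\{c} + b.(X + 0) ⊢ ··b··> q1
  q1 = (rec X. (0 + 0)\{c} + b.(X + 0)) + 0 ⊢ ··b··> q1
Coarsest stable partition (strong bisimilarity classes):
  B0 = {p0, p1}
  B1 = {q0, q1}
p0 ∈ B0, q0 ∈ B1 → different blocks

NO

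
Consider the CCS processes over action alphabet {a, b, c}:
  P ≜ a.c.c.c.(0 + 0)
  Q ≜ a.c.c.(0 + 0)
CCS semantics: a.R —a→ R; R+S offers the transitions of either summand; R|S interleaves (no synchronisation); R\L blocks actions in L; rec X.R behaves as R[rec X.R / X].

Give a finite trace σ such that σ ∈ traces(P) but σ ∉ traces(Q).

accc

Reachable graph of P (5 states):
  s0 = a.c.c.c.(0 + 0) has moves ··a··> s1
  s1 = c.c.c.(0 + 0) has moves ··c··> s2
  s2 = c.c.(0 + 0) has moves ··c··> s3
  s3 = c.(0 + 0) has moves ··c··> s4
  s4 = 0 + 0 has moves deadlocked
Reachable graph of Q (4 states):
  t0 = a.c.c.(0 + 0) has moves ··a··> t1
  t1 = c.c.(0 + 0) has moves ··c··> t2
  t2 = c.(0 + 0) has moves ··c··> t3
  t3 = 0 + 0 has moves deadlocked
Run σ = ⟨accc⟩ on P: start {s0}
  after a @ step 1: {s1}
  after c @ step 2: {s2}
  after c @ step 3: {s3}
  after c @ step 4: {s4}
  — P admits the full trace.
Run σ = ⟨accc⟩ on Q: start {t0}
  after a @ step 1: {t1}
  after c @ step 2: {t2}
  after c @ step 3: {t3}
  after c @ step 4: ∅ (Q stuck)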